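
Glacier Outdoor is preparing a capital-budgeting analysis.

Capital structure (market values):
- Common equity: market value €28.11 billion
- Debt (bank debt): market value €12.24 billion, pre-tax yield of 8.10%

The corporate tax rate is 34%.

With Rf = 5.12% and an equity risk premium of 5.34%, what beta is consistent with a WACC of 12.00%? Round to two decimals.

Total capital V = 28.11 + 12.24 = 40.35.
Equity weight = 28.11/40.35 = 0.6967.
Bank debt weight = 12.24/40.35 = 0.3033.
Debt contribution = 0.3033 × 8.1% × (1 − 34%) = 1.6217%.
Required equity contribution = 12.0% − 1.6217% = 10.3783%  ⇒  Re = 14.8974%.
CAPM: 14.8974% = 5.12% + β × 5.34%  ⇒  β = 1.8310.

1.83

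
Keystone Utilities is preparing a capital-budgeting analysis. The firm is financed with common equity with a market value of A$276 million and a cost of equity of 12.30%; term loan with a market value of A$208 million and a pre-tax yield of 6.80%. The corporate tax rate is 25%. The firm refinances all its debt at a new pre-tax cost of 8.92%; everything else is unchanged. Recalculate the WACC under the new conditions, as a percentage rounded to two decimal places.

After the change:
Total capital V = 276 + 208 = 484.
Equity: weight = 276/484 = 0.5702; cost = 12.3%.
Term loan: weight = 208/484 = 0.4298; after-tax cost = 8.92% × (1 − 25%) = 6.6900%.
WACC = 0.5702 × 12.3000% + 0.4298 × 6.6900% = 9.8891%.

9.89%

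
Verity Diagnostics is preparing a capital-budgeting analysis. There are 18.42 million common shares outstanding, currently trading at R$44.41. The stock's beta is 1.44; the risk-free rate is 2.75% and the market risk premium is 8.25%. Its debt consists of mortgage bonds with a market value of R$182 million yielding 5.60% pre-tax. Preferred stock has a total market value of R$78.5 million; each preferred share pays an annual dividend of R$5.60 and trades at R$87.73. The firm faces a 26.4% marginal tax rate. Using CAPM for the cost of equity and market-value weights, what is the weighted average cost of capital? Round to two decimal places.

Cost of equity via CAPM: Re = 2.75% + 1.44 × 8.25% = 14.6300%.
Cost of preferred: Rp = 5.6 / 87.73 = 6.3832%.
Market value of equity E = 44.41 × 18.42m = 818.0322m.
Total capital V = 818.0322 + 78.5 + 182 = 1078.5322.
Equity: weight = 818.0322/1078.5322 = 0.7585; cost = 14.63%.
Preferred: weight = 78.5/1078.5322 = 0.0728; cost = 6.3832%.
Mortgage bonds: weight = 182/1078.5322 = 0.1687; after-tax cost = 5.6% × (1 − 26.4%) = 4.1216%.
WACC = 0.7585 × 14.6300% + 0.0728 × 6.3832% + 0.1687 × 4.1216% = 12.2565%.

12.26%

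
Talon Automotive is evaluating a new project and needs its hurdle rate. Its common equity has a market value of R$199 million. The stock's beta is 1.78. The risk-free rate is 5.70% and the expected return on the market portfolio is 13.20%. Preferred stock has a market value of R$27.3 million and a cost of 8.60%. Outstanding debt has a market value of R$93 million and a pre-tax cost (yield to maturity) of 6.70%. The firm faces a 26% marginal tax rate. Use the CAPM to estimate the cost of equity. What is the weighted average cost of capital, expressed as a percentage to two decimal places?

14.05%

Market risk premium = 13.2% − 5.7% = 7.5%.
Cost of equity via CAPM: Re = 5.7% + 1.78 × 7.5% = 19.0500%.
Total capital V = 199 + 27.3 + 93 = 319.3.
Equity: weight = 199/319.3 = 0.6232; cost = 19.05%.
Preferred: weight = 27.3/319.3 = 0.0855; cost = 8.6%.
Debt: weight = 93/319.3 = 0.2913; after-tax cost = 6.7% × (1 − 26%) = 4.9580%.
WACC = 0.6232 × 19.0500% + 0.0855 × 8.6000% + 0.2913 × 4.9580% = 14.0521%.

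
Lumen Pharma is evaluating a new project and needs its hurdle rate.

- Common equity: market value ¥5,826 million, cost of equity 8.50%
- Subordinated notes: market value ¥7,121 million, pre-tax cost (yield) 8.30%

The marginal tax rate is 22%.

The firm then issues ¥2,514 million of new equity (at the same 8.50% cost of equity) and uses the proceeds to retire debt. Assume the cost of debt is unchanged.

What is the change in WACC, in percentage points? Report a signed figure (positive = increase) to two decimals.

Current WACC:
Total capital V = 5826 + 7121 = 12947.
Equity: weight = 5826/12947 = 0.4500; cost = 8.5%.
Subordinated notes: weight = 7121/12947 = 0.5500; after-tax cost = 8.3% × (1 − 22%) = 6.4740%.
WACC = 0.4500 × 8.5000% + 0.5500 × 6.4740% = 7.3857%.
After the change:
Total capital V = 8340 + 4607 = 12947.
Equity: weight = 8340/12947 = 0.6442; cost = 8.5%.
Subordinated notes: weight = 4607/12947 = 0.3558; after-tax cost = 8.3% × (1 − 22%) = 6.4740%.
WACC = 0.6442 × 8.5000% + 0.3558 × 6.4740% = 7.7791%.
Change in WACC = 7.7791% − 7.3857% = 0.3934 pp.

+0.39 pp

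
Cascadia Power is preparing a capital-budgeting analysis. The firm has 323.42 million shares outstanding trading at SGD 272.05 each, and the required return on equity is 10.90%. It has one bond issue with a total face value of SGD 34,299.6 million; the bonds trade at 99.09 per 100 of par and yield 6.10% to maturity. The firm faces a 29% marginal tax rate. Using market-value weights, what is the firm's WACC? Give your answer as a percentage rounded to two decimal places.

9.07%

Market value of equity E = 272.05 × 323.42m = 87986.411m. Market value of debt D = 34299.6m × 99.09/100 = 33987.47364m.
Total capital V = 87986.411 + 33987.47364 = 121973.88464.
Equity: weight = 87986.411/121973.88464 = 0.7214; cost = 10.9%.
Bonds outstanding: weight = 33987.47364/121973.88464 = 0.2786; after-tax cost = 6.1% × (1 − 29%) = 4.3310%.
WACC = 0.7214 × 10.9000% + 0.2786 × 4.3310% = 9.0696%.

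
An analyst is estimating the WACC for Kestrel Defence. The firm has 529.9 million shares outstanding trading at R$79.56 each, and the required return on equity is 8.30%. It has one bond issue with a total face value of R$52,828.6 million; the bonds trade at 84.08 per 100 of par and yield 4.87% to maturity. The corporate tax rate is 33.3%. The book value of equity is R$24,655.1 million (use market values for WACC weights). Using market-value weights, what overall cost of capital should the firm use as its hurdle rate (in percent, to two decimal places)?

Market value of equity E = 79.56 × 529.9m = 42158.844m. Market value of debt D = 52828.6m × 84.08/100 = 44418.28688m.
Total capital V = 42158.844 + 44418.28688 = 86577.13088.
Equity: weight = 42158.844/86577.13088 = 0.4870; cost = 8.3%.
Bonds outstanding: weight = 44418.28688/86577.13088 = 0.5130; after-tax cost = 4.87% × (1 − 33.3%) = 3.2483%.
WACC = 0.4870 × 8.3000% + 0.5130 × 3.2483% = 5.7082%.

5.71%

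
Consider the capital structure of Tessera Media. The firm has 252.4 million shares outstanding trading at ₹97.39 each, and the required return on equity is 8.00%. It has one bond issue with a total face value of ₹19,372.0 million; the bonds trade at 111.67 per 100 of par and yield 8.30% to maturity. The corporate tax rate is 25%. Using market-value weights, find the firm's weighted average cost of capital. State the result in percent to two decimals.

Market value of equity E = 97.39 × 252.4m = 24581.236m. Market value of debt D = 19372m × 111.67/100 = 21632.7124m.
Total capital V = 24581.236 + 21632.7124 = 46213.9484.
Equity: weight = 24581.236/46213.9484 = 0.5319; cost = 8%.
Bonds outstanding: weight = 21632.7124/46213.9484 = 0.4681; after-tax cost = 8.3% × (1 − 25%) = 6.2250%.
WACC = 0.5319 × 8.0000% + 0.4681 × 6.2250% = 7.1691%.

7.17%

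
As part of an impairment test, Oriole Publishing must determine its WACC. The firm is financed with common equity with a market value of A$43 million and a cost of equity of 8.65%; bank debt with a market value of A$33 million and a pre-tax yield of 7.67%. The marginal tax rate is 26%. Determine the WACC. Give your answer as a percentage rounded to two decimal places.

7.36%

Total capital V = 43 + 33 = 76.
Equity: weight = 43/76 = 0.5658; cost = 8.65%.
Bank debt: weight = 33/76 = 0.4342; after-tax cost = 7.67% × (1 − 26%) = 5.6758%.
WACC = 0.5658 × 8.6500% + 0.4342 × 5.6758% = 7.3586%.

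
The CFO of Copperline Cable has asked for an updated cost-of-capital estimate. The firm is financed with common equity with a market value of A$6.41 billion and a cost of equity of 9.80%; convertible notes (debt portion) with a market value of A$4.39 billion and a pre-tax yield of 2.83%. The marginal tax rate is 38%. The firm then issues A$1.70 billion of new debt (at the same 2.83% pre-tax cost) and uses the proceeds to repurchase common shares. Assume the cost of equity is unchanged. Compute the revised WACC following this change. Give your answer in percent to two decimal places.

5.26%

After the change:
Total capital V = 4.71 + 6.09 = 10.8.
Equity: weight = 4.71/10.8 = 0.4361; cost = 9.8%.
Convertible notes (debt portion): weight = 6.09/10.8 = 0.5639; after-tax cost = 2.83% × (1 − 38%) = 1.7546%.
WACC = 0.4361 × 9.8000% + 0.5639 × 1.7546% = 5.2633%.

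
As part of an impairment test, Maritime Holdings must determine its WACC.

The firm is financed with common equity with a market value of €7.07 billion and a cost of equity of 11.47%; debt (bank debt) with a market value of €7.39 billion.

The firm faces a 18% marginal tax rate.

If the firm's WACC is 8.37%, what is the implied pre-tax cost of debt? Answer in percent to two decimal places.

6.59%

Total capital V = 7.07 + 7.39 = 14.46.
Equity weight = 7.07/14.46 = 0.4889.
Bank debt weight = 7.39/14.46 = 0.5111.
Equity contribution = 0.4889 × 11.47% = 5.6081%.
Remaining for debt = 8.37% − 5.6081% = 2.7619%.
Rd × (1 − 18%) × 0.5111 = 2.7619%  ⇒  Rd = 6.5905%.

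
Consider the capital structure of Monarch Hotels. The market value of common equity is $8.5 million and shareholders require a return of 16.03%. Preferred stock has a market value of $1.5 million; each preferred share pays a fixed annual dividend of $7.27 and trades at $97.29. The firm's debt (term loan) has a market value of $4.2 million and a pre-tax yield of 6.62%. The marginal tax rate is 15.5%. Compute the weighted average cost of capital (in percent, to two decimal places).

12.04%

Cost of preferred: Rp = 7.27 / 97.29 = 7.4725%.
Total capital V = 8.5 + 1.5 + 4.2 = 14.2.
Equity: weight = 8.5/14.2 = 0.5986; cost = 16.03%.
Preferred: weight = 1.5/14.2 = 0.1056; cost = 7.4725%.
Term loan: weight = 4.2/14.2 = 0.2958; after-tax cost = 6.62% × (1 − 15.5%) = 5.5939%.
WACC = 0.5986 × 16.0300% + 0.1056 × 7.4725% + 0.2958 × 5.5939% = 12.0393%.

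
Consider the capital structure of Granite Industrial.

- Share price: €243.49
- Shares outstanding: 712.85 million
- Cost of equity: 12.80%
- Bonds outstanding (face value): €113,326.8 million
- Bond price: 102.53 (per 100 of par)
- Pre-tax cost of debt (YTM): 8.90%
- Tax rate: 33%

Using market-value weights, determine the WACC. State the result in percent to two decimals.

Market value of equity E = 243.49 × 712.85m = 173571.8465m. Market value of debt D = 113326.8m × 102.53/100 = 116193.96804m.
Total capital V = 173571.8465 + 116193.96804 = 289765.81454.
Equity: weight = 173571.8465/289765.81454 = 0.5990; cost = 12.8%.
Bonds outstanding: weight = 116193.96804/289765.81454 = 0.4010; after-tax cost = 8.9% × (1 − 33%) = 5.9630%.
WACC = 0.5990 × 12.8000% + 0.4010 × 5.9630% = 10.0584%.

10.06%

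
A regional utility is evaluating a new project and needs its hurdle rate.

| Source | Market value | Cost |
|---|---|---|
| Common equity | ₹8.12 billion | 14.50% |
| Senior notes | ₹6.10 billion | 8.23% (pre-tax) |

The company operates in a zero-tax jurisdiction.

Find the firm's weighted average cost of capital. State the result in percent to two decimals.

Total capital V = 8.12 + 6.1 = 14.22.
Equity: weight = 8.12/14.22 = 0.5710; cost = 14.5%.
Senior notes: weight = 6.1/14.22 = 0.4290; after-tax cost = 8.23% × (1 − 0%) = 8.2300%.
WACC = 0.5710 × 14.5000% + 0.4290 × 8.2300% = 11.8103%.

11.81%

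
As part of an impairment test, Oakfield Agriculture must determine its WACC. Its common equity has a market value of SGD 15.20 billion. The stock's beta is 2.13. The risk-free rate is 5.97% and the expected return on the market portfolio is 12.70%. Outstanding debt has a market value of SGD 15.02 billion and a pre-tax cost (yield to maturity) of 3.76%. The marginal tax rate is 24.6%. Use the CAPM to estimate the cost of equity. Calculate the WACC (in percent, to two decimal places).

11.62%

Market risk premium = 12.7% − 5.97% = 6.73%.
Cost of equity via CAPM: Re = 5.97% + 2.13 × 6.73% = 20.3049%.
Total capital V = 15.2 + 15.02 = 30.22.
Equity: weight = 15.2/30.22 = 0.5030; cost = 20.3049%.
Debt: weight = 15.02/30.22 = 0.4970; after-tax cost = 3.76% × (1 − 24.6%) = 2.8350%.
WACC = 0.5030 × 20.3049% + 0.4970 × 2.8350% = 11.6220%.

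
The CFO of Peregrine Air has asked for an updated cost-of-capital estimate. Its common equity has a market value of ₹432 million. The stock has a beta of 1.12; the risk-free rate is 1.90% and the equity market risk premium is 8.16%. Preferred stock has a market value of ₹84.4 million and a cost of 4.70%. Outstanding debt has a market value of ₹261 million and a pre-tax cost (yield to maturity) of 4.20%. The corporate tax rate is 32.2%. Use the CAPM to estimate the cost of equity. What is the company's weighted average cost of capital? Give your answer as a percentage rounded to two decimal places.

Cost of equity via CAPM: Re = 1.9% + 1.12 × 8.16% = 11.0392%.
Total capital V = 432 + 84.4 + 261 = 777.4.
Equity: weight = 432/777.4 = 0.5557; cost = 11.0392%.
Preferred: weight = 84.4/777.4 = 0.1086; cost = 4.7%.
Debt: weight = 261/777.4 = 0.3357; after-tax cost = 4.2% × (1 − 32.2%) = 2.8476%.
WACC = 0.5557 × 11.0392% + 0.1086 × 4.7000% + 0.3357 × 2.8476% = 7.6008%.

7.60%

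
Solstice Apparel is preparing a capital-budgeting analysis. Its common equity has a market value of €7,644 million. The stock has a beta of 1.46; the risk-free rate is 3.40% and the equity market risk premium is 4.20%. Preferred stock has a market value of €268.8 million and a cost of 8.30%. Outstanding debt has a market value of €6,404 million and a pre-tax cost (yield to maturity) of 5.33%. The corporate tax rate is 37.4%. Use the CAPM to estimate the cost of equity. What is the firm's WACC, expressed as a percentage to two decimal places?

6.74%

Cost of equity via CAPM: Re = 3.4% + 1.46 × 4.2% = 9.5320%.
Total capital V = 7644 + 268.8 + 6404 = 14316.8.
Equity: weight = 7644/14316.8 = 0.5339; cost = 9.532%.
Preferred: weight = 268.8/14316.8 = 0.0188; cost = 8.3%.
Debt: weight = 6404/14316.8 = 0.4473; after-tax cost = 5.33% × (1 − 37.4%) = 3.3366%.
WACC = 0.5339 × 9.5320% + 0.0188 × 8.3000% + 0.4473 × 3.3366% = 6.7376%.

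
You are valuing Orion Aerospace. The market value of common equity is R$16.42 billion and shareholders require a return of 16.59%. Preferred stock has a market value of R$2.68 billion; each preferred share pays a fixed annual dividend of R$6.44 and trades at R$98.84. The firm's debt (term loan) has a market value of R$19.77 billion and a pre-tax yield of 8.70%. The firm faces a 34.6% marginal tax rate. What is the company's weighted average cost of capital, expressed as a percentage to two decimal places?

Cost of preferred: Rp = 6.44 / 98.84 = 6.5156%.
Total capital V = 16.42 + 2.68 + 19.77 = 38.87.
Equity: weight = 16.42/38.87 = 0.4224; cost = 16.59%.
Preferred: weight = 2.68/38.87 = 0.0689; cost = 6.5156%.
Term loan: weight = 19.77/38.87 = 0.5086; after-tax cost = 8.7% × (1 − 34.6%) = 5.6898%.
WACC = 0.4224 × 16.5900% + 0.0689 × 6.5156% + 0.5086 × 5.6898% = 10.3513%.

10.35%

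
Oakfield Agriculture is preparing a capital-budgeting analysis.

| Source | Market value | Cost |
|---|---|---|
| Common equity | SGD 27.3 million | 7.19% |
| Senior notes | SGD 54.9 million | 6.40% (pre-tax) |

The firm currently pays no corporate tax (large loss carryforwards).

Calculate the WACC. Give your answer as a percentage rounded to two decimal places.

Total capital V = 27.3 + 54.9 = 82.2.
Equity: weight = 27.3/82.2 = 0.3321; cost = 7.19%.
Senior notes: weight = 54.9/82.2 = 0.6679; after-tax cost = 6.4% × (1 − 0%) = 6.4000%.
WACC = 0.3321 × 7.1900% + 0.6679 × 6.4000% = 6.6624%.

6.66%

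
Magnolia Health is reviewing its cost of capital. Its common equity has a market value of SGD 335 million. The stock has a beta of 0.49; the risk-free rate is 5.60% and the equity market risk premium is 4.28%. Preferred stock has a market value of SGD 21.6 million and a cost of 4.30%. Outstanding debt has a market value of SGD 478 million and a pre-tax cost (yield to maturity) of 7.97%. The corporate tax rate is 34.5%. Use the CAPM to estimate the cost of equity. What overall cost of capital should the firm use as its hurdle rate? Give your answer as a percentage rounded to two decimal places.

Cost of equity via CAPM: Re = 5.6% + 0.49 × 4.28% = 7.6972%.
Total capital V = 335 + 21.6 + 478 = 834.6.
Equity: weight = 335/834.6 = 0.4014; cost = 7.6972%.
Preferred: weight = 21.6/834.6 = 0.0259; cost = 4.3%.
Debt: weight = 478/834.6 = 0.5727; after-tax cost = 7.97% × (1 − 34.5%) = 5.2203%.
WACC = 0.4014 × 7.6972% + 0.0259 × 4.3000% + 0.5727 × 5.2203% = 6.1907%.

6.19%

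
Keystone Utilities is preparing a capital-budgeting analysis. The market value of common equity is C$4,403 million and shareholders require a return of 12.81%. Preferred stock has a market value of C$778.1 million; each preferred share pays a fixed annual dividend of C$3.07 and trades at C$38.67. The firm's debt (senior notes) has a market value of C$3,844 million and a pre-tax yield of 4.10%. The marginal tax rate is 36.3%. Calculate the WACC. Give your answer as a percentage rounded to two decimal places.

8.05%

Cost of preferred: Rp = 3.07 / 38.67 = 7.9390%.
Total capital V = 4403 + 778.1 + 3844 = 9025.1.
Equity: weight = 4403/9025.1 = 0.4879; cost = 12.81%.
Preferred: weight = 778.1/9025.1 = 0.0862; cost = 7.939%.
Senior notes: weight = 3844/9025.1 = 0.4259; after-tax cost = 4.1% × (1 − 36.3%) = 2.6117%.
WACC = 0.4879 × 12.8100% + 0.0862 × 7.9390% + 0.4259 × 2.6117% = 8.0464%.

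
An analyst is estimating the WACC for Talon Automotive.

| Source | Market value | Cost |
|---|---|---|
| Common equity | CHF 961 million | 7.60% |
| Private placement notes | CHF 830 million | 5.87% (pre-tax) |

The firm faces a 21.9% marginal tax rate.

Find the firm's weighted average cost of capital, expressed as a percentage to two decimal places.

Total capital V = 961 + 830 = 1791.
Equity: weight = 961/1791 = 0.5366; cost = 7.6%.
Private placement notes: weight = 830/1791 = 0.4634; after-tax cost = 5.87% × (1 − 21.9%) = 4.5845%.
WACC = 0.5366 × 7.6000% + 0.4634 × 4.5845% = 6.2025%.

6.20%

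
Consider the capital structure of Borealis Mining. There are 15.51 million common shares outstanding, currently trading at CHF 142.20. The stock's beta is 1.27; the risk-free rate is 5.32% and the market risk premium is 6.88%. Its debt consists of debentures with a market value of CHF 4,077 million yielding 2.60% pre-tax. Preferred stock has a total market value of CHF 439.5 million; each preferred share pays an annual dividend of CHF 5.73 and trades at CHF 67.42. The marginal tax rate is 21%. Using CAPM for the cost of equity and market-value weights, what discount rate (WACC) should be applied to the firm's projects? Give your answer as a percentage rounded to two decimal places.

6.41%

Cost of equity via CAPM: Re = 5.32% + 1.27 × 6.88% = 14.0576%.
Cost of preferred: Rp = 5.73 / 67.42 = 8.4990%.
Market value of equity E = 142.2 × 15.51m = 2205.522m.
Total capital V = 2205.522 + 439.5 + 4077 = 6722.022.
Equity: weight = 2205.522/6722.022 = 0.3281; cost = 14.0576%.
Preferred: weight = 439.5/6722.022 = 0.0654; cost = 8.499%.
Debentures: weight = 4077/6722.022 = 0.6065; after-tax cost = 2.6% × (1 − 21%) = 2.0540%.
WACC = 0.3281 × 14.0576% + 0.0654 × 8.4990% + 0.6065 × 2.0540% = 6.4138%.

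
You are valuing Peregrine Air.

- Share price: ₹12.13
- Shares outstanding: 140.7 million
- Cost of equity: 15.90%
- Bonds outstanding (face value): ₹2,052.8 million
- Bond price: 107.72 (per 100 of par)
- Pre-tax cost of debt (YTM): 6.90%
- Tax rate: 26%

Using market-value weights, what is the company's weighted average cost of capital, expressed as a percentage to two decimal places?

Market value of equity E = 12.13 × 140.7m = 1706.691m. Market value of debt D = 2052.8m × 107.72/100 = 2211.27616m.
Total capital V = 1706.691 + 2211.27616 = 3917.96716.
Equity: weight = 1706.691/3917.96716 = 0.4356; cost = 15.9%.
Bonds outstanding: weight = 2211.27616/3917.96716 = 0.5644; after-tax cost = 6.9% × (1 − 26%) = 5.1060%.
WACC = 0.4356 × 15.9000% + 0.5644 × 5.1060% = 9.8079%.

9.81%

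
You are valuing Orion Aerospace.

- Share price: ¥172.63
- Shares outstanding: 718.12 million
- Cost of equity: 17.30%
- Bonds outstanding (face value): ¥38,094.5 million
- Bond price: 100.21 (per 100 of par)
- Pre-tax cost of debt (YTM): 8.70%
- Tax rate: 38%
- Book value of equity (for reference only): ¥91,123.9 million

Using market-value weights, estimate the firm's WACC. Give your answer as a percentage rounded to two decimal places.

14.50%

Market value of equity E = 172.63 × 718.12m = 123969.0556m. Market value of debt D = 38094.5m × 100.21/100 = 38174.49845m.
Total capital V = 123969.0556 + 38174.49845 = 162143.55405.
Equity: weight = 123969.0556/162143.55405 = 0.7646; cost = 17.3%.
Bonds outstanding: weight = 38174.49845/162143.55405 = 0.2354; after-tax cost = 8.7% × (1 − 38%) = 5.3940%.
WACC = 0.7646 × 17.3000% + 0.2354 × 5.3940% = 14.4969%.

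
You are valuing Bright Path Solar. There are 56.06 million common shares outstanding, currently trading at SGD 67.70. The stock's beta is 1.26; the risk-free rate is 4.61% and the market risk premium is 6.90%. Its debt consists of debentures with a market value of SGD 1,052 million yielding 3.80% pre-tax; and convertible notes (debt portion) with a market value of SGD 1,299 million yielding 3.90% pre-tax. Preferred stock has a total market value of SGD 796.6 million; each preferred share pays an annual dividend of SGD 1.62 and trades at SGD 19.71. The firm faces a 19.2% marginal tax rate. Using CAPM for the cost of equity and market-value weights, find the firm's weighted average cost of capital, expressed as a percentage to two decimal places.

Cost of equity via CAPM: Re = 4.61% + 1.26 × 6.9% = 13.3040%.
Cost of preferred: Rp = 1.62 / 19.71 = 8.2192%.
Market value of equity E = 67.7 × 56.06m = 3795.262m.
Total capital V = 3795.262 + 796.6 + 1052 + 1299 = 6942.862.
Equity: weight = 3795.262/6942.862 = 0.5466; cost = 13.304%.
Preferred: weight = 796.6/6942.862 = 0.1147; cost = 8.2192%.
Debentures: weight = 1052/6942.862 = 0.1515; after-tax cost = 3.8% × (1 − 19.2%) = 3.0704%.
Convertible notes (debt portion): weight = 1299/6942.862 = 0.1871; after-tax cost = 3.9% × (1 − 19.2%) = 3.1512%.
WACC = 0.5466 × 13.3040% + 0.1147 × 8.2192% + 0.1515 × 3.0704% + 0.1871 × 3.1512% = 9.2704%.

9.27%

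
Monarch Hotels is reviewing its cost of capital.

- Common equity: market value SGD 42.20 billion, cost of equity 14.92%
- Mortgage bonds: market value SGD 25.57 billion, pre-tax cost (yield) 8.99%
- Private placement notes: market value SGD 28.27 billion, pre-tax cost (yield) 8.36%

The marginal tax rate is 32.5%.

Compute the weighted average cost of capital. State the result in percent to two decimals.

Total capital V = 42.2 + 25.57 + 28.27 = 96.04.
Equity: weight = 42.2/96.04 = 0.4394; cost = 14.92%.
Mortgage bonds: weight = 25.57/96.04 = 0.2662; after-tax cost = 8.99% × (1 − 32.5%) = 6.0683%.
Private placement notes: weight = 28.27/96.04 = 0.2944; after-tax cost = 8.36% × (1 − 32.5%) = 5.6430%.
WACC = 0.4394 × 14.9200% + 0.2662 × 6.0683% + 0.2944 × 5.6430% = 9.8325%.

9.83%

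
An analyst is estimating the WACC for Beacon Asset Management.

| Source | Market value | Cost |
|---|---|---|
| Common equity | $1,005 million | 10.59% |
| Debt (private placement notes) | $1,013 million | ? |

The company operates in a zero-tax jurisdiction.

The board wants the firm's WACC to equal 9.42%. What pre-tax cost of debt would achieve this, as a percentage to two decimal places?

8.26%

Total capital V = 1005 + 1013 = 2018.
Equity weight = 1005/2018 = 0.4980.
Private placement notes weight = 1013/2018 = 0.5020.
Equity contribution = 0.4980 × 10.59% = 5.2740%.
Remaining for debt = 9.42% − 5.2740% = 4.1460%.
Rd × (1 − 0%) × 0.5020 = 4.1460%  ⇒  Rd = 8.2592%.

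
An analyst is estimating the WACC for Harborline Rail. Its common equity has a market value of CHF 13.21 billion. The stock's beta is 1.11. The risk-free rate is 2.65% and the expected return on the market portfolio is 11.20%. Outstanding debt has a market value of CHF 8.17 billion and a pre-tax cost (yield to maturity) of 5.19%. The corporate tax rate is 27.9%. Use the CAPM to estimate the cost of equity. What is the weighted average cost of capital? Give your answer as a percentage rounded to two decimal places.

Market risk premium = 11.2% − 2.65% = 8.55%.
Cost of equity via CAPM: Re = 2.65% + 1.11 × 8.55% = 12.1405%.
Total capital V = 13.21 + 8.17 = 21.38.
Equity: weight = 13.21/21.38 = 0.6179; cost = 12.1405%.
Debt: weight = 8.17/21.38 = 0.3821; after-tax cost = 5.19% × (1 − 27.9%) = 3.7420%.
WACC = 0.6179 × 12.1405% + 0.3821 × 3.7420% = 8.9312%.

8.93%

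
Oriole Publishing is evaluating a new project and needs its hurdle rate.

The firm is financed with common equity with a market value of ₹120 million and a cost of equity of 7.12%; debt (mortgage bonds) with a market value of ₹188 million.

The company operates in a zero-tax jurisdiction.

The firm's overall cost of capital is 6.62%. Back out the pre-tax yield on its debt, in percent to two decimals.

Total capital V = 120 + 188 = 308.
Equity weight = 120/308 = 0.3896.
Mortgage bonds weight = 188/308 = 0.6104.
Equity contribution = 0.3896 × 7.12% = 2.7740%.
Remaining for debt = 6.62% − 2.7740% = 3.8460%.
Rd × (1 − 0%) × 0.6104 = 3.8460%  ⇒  Rd = 6.3009%.

6.30%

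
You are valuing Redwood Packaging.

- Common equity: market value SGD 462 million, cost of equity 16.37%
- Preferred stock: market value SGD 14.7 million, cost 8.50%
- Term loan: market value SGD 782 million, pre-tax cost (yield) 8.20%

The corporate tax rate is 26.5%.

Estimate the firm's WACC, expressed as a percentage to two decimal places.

Total capital V = 462 + 14.7 + 782 = 1258.7.
Equity: weight = 462/1258.7 = 0.3670; cost = 16.37%.
Preferred: weight = 14.7/1258.7 = 0.0117; cost = 8.5%.
Term loan: weight = 782/1258.7 = 0.6213; after-tax cost = 8.2% × (1 − 26.5%) = 6.0270%.
WACC = 0.3670 × 16.3700% + 0.0117 × 8.5000% + 0.6213 × 6.0270% = 9.8522%.

9.85%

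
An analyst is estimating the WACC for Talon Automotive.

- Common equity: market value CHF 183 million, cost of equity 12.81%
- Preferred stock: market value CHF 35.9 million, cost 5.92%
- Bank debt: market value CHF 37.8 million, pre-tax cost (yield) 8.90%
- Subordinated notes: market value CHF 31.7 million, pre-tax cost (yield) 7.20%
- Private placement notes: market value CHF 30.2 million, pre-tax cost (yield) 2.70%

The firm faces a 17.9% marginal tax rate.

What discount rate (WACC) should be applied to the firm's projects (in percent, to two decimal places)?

9.69%

Total capital V = 183 + 35.9 + 37.8 + 31.7 + 30.2 = 318.6.
Equity: weight = 183/318.6 = 0.5744; cost = 12.81%.
Preferred: weight = 35.9/318.6 = 0.1127; cost = 5.92%.
Bank debt: weight = 37.8/318.6 = 0.1186; after-tax cost = 8.9% × (1 − 17.9%) = 7.3069%.
Subordinated notes: weight = 31.7/318.6 = 0.0995; after-tax cost = 7.2% × (1 − 17.9%) = 5.9112%.
Private placement notes: weight = 30.2/318.6 = 0.0948; after-tax cost = 2.7% × (1 − 17.9%) = 2.2167%.
WACC = 0.5744 × 12.8100% + 0.1127 × 5.9200% + 0.1186 × 7.3069% + 0.0995 × 5.9112% + 0.0948 × 2.2167% = 9.6902%.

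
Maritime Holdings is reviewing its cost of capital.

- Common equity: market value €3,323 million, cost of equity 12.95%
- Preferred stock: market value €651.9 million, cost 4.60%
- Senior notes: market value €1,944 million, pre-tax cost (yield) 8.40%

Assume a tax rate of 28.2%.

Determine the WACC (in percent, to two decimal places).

9.76%

Total capital V = 3323 + 651.9 + 1944 = 5918.9.
Equity: weight = 3323/5918.9 = 0.5614; cost = 12.95%.
Preferred: weight = 651.9/5918.9 = 0.1101; cost = 4.6%.
Senior notes: weight = 1944/5918.9 = 0.3284; after-tax cost = 8.4% × (1 − 28.2%) = 6.0312%.
WACC = 0.5614 × 12.9500% + 0.1101 × 4.6000% + 0.3284 × 6.0312% = 9.7579%.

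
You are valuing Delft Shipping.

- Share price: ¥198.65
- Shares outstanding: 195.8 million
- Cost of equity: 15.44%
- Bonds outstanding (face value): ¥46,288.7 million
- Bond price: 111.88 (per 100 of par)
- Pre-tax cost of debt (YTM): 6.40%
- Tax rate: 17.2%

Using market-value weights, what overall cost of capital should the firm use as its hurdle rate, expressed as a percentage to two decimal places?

9.65%

Market value of equity E = 198.65 × 195.8m = 38895.67m. Market value of debt D = 46288.7m × 111.88/100 = 51787.79756m.
Total capital V = 38895.67 + 51787.79756 = 90683.46756.
Equity: weight = 38895.67/90683.46756 = 0.4289; cost = 15.44%.
Bonds outstanding: weight = 51787.79756/90683.46756 = 0.5711; after-tax cost = 6.4% × (1 − 17.2%) = 5.2992%.
WACC = 0.4289 × 15.4400% + 0.5711 × 5.2992% = 9.6488%.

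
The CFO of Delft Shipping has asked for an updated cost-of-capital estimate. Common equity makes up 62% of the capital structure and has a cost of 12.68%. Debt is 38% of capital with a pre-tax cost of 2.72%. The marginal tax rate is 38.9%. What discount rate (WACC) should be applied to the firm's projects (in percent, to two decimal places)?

After-tax cost of debt = 2.72% × (1 − 38.9%) = 1.6619%.
WACC = 0.620 × 12.6800% + 0.380 × 1.6619% = 8.4931%.

8.49%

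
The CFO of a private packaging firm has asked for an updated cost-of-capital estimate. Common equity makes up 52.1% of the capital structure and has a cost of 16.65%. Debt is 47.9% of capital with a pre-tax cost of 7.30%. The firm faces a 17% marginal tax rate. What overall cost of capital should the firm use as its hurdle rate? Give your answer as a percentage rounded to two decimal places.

After-tax cost of debt = 7.3% × (1 − 17%) = 6.0590%.
WACC = 0.521 × 16.6500% + 0.479 × 6.0590% = 11.5769%.

11.58%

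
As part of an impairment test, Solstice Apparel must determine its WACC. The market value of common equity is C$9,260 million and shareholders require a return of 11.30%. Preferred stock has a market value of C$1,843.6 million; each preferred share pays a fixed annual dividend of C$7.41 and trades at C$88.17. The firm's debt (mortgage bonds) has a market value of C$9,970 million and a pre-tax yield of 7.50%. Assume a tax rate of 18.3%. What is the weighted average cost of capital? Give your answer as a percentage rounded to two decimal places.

Cost of preferred: Rp = 7.41 / 88.17 = 8.4042%.
Total capital V = 9260 + 1843.6 + 9970 = 21073.6.
Equity: weight = 9260/21073.6 = 0.4394; cost = 11.3%.
Preferred: weight = 1843.6/21073.6 = 0.0875; cost = 8.4042%.
Mortgage bonds: weight = 9970/21073.6 = 0.4731; after-tax cost = 7.5% × (1 − 18.3%) = 6.1275%.
WACC = 0.4394 × 11.3000% + 0.0875 × 8.4042% + 0.4731 × 6.1275% = 8.5995%.

8.60%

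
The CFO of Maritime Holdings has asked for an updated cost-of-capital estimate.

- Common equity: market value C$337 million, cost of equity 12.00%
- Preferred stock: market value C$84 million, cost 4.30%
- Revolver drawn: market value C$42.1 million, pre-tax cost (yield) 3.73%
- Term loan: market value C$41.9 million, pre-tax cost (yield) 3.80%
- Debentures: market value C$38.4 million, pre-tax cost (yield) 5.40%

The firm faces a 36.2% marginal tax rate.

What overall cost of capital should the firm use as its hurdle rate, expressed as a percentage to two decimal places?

8.72%

Total capital V = 337 + 84 + 42.1 + 41.9 + 38.4 = 543.4.
Equity: weight = 337/543.4 = 0.6202; cost = 12%.
Preferred: weight = 84/543.4 = 0.1546; cost = 4.3%.
Revolver drawn: weight = 42.1/543.4 = 0.0775; after-tax cost = 3.73% × (1 − 36.2%) = 2.3797%.
Term loan: weight = 41.9/543.4 = 0.0771; after-tax cost = 3.8% × (1 − 36.2%) = 2.4244%.
Debentures: weight = 38.4/543.4 = 0.0707; after-tax cost = 5.4% × (1 − 36.2%) = 3.4452%.
WACC = 0.6202 × 12.0000% + 0.1546 × 4.3000% + 0.0775 × 2.3797% + 0.0771 × 2.4244% + 0.0707 × 3.4452% = 8.7215%.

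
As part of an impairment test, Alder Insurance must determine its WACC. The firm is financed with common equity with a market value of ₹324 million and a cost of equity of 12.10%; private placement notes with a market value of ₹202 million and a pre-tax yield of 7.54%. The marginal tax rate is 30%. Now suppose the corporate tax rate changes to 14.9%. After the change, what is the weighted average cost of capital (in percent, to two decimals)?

9.92%

After the change:
Total capital V = 324 + 202 = 526.
Equity: weight = 324/526 = 0.6160; cost = 12.1%.
Private placement notes: weight = 202/526 = 0.3840; after-tax cost = 7.54% × (1 − 14.9%) = 6.4165%.
WACC = 0.6160 × 12.1000% + 0.3840 × 6.4165% = 9.9174%.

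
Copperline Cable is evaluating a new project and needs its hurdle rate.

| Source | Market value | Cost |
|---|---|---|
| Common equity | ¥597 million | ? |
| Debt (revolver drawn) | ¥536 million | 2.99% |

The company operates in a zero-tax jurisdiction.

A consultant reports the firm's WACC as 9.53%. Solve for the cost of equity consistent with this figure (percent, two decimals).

Total capital V = 597 + 536 = 1133.
Equity weight = 597/1133 = 0.5269.
Revolver drawn weight = 536/1133 = 0.4731.
Debt contribution = 0.4731 × 2.99% × (1 − 0%) = 1.4145%.
Required equity contribution = 9.53% − 1.4145% = 8.1155%.
Re = 8.1155% / 0.5269 = 15.4018%.

15.40%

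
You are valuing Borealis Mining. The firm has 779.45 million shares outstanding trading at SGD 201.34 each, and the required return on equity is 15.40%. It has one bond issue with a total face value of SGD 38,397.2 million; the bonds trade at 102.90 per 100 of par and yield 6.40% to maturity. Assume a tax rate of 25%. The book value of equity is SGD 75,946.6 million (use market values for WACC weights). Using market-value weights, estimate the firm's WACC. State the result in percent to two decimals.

13.27%

Market value of equity E = 201.34 × 779.45m = 156934.463m. Market value of debt D = 38397.2m × 102.9/100 = 39510.7188m.
Total capital V = 156934.463 + 39510.7188 = 196445.1818.
Equity: weight = 156934.463/196445.1818 = 0.7989; cost = 15.4%.
Bonds outstanding: weight = 39510.7188/196445.1818 = 0.2011; after-tax cost = 6.4% × (1 − 25%) = 4.8000%.
WACC = 0.7989 × 15.4000% + 0.2011 × 4.8000% = 13.2680%.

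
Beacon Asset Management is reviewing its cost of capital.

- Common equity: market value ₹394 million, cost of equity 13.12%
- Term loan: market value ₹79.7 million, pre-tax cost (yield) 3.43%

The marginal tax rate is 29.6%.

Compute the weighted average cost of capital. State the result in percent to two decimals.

11.32%

Total capital V = 394 + 79.7 = 473.7.
Equity: weight = 394/473.7 = 0.8318; cost = 13.12%.
Term loan: weight = 79.7/473.7 = 0.1682; after-tax cost = 3.43% × (1 − 29.6%) = 2.4147%.
WACC = 0.8318 × 13.1200% + 0.1682 × 2.4147% = 11.3188%.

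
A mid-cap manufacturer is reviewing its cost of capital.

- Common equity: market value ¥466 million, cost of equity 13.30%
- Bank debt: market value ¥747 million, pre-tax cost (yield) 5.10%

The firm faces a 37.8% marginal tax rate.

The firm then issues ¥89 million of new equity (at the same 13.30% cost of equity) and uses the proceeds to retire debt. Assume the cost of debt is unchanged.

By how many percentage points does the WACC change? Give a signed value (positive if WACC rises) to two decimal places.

+0.74 pp

Current WACC:
Total capital V = 466 + 747 = 1213.
Equity: weight = 466/1213 = 0.3842; cost = 13.3%.
Bank debt: weight = 747/1213 = 0.6158; after-tax cost = 5.1% × (1 − 37.8%) = 3.1722%.
WACC = 0.3842 × 13.3000% + 0.6158 × 3.1722% = 7.0630%.
After the change:
Total capital V = 555 + 658 = 1213.
Equity: weight = 555/1213 = 0.4575; cost = 13.3%.
Bank debt: weight = 658/1213 = 0.5425; after-tax cost = 5.1% × (1 − 37.8%) = 3.1722%.
WACC = 0.4575 × 13.3000% + 0.5425 × 3.1722% = 7.8061%.
Change in WACC = 7.8061% − 7.0630% = 0.7431 pp.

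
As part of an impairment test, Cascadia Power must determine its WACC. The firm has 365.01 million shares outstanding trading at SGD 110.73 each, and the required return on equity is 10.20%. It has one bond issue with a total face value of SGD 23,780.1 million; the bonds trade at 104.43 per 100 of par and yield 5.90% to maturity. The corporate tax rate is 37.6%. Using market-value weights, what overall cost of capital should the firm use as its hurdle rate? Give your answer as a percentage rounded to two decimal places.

7.72%

Market value of equity E = 110.73 × 365.01m = 40417.5573m. Market value of debt D = 23780.1m × 104.43/100 = 24833.55843m.
Total capital V = 40417.5573 + 24833.55843 = 65251.11573.
Equity: weight = 40417.5573/65251.11573 = 0.6194; cost = 10.2%.
Bonds outstanding: weight = 24833.55843/65251.11573 = 0.3806; after-tax cost = 5.9% × (1 − 37.6%) = 3.6816%.
WACC = 0.6194 × 10.2000% + 0.3806 × 3.6816% = 7.7192%.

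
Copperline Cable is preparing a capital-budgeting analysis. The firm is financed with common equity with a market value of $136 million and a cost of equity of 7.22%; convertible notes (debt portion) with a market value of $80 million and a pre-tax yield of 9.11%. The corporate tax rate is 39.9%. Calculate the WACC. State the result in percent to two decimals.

6.57%

Total capital V = 136 + 80 = 216.
Equity: weight = 136/216 = 0.6296; cost = 7.22%.
Convertible notes (debt portion): weight = 80/216 = 0.3704; after-tax cost = 9.11% × (1 − 39.9%) = 5.4751%.
WACC = 0.6296 × 7.2200% + 0.3704 × 5.4751% = 6.5737%.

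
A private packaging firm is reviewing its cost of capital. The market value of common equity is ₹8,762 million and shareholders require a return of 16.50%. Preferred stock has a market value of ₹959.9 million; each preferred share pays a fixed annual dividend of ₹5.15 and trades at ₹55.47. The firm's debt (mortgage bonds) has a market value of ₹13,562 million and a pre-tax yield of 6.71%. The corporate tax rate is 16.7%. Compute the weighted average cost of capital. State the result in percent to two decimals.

Cost of preferred: Rp = 5.15 / 55.47 = 9.2843%.
Total capital V = 8762 + 959.9 + 13562 = 23283.9.
Equity: weight = 8762/23283.9 = 0.3763; cost = 16.5%.
Preferred: weight = 959.9/23283.9 = 0.0412; cost = 9.2843%.
Mortgage bonds: weight = 13562/23283.9 = 0.5825; after-tax cost = 6.71% × (1 − 16.7%) = 5.5894%.
WACC = 0.3763 × 16.5000% + 0.0412 × 9.2843% + 0.5825 × 5.5894% = 9.8475%.

9.85%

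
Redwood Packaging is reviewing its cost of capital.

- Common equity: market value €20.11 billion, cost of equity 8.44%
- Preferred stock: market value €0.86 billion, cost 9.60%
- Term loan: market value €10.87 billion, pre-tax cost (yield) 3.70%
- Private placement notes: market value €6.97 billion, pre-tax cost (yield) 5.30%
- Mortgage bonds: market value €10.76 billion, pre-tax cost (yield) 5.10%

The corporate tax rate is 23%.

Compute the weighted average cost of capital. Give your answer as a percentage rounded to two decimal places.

Total capital V = 20.11 + 0.86 + 10.87 + 6.97 + 10.76 = 49.57.
Equity: weight = 20.11/49.57 = 0.4057; cost = 8.44%.
Preferred: weight = 0.86/49.57 = 0.0173; cost = 9.6%.
Term loan: weight = 10.87/49.57 = 0.2193; after-tax cost = 3.7% × (1 − 23%) = 2.8490%.
Private placement notes: weight = 6.97/49.57 = 0.1406; after-tax cost = 5.3% × (1 − 23%) = 4.0810%.
Mortgage bonds: weight = 10.76/49.57 = 0.2171; after-tax cost = 5.1% × (1 − 23%) = 3.9270%.
WACC = 0.4057 × 8.4400% + 0.0173 × 9.6000% + 0.2193 × 2.8490% + 0.1406 × 4.0810% + 0.2171 × 3.9270% = 5.6416%.

5.64%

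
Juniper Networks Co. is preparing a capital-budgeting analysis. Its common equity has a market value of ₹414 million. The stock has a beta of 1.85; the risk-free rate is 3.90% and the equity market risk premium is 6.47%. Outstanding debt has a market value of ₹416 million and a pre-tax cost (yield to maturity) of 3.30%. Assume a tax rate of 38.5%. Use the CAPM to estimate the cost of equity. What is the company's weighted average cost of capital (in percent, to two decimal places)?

8.93%

Cost of equity via CAPM: Re = 3.9% + 1.85 × 6.47% = 15.8695%.
Total capital V = 414 + 416 = 830.
Equity: weight = 414/830 = 0.4988; cost = 15.8695%.
Debt: weight = 416/830 = 0.5012; after-tax cost = 3.3% × (1 − 38.5%) = 2.0295%.
WACC = 0.4988 × 15.8695% + 0.5012 × 2.0295% = 8.9328%.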